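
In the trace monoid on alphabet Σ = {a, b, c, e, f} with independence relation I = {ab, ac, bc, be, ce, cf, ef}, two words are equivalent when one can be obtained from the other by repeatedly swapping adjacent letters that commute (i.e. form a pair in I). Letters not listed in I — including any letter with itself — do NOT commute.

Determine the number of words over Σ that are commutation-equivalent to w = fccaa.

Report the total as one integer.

0(f) covers ∅
1(c) covers ∅
2(c) covers 1:c
3(a) covers 0:f
4(a) covers 3:a
floor of heap: 0:f, 1:c
completions by unplaced set U, small U first (add the entries for U minus each lowest piece of U):
  |U|=1: {2}:1  {4}:1
  |U|=2: {1,2}:1  {2,4}:2  {3,4}:1
  |U|=3: {0,3,4}:1  {1,2,4}:3  {2,3,4}:3
  start at 0(f): 6
  start at 1(c): 4
sum over floor = 10

10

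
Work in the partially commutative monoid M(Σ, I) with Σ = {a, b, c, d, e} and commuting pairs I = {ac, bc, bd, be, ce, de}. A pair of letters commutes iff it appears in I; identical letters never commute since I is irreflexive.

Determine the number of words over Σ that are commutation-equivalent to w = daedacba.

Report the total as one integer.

9

#0=d has no predecessor
#1=a depends on [0:d]
#2=e depends on [1:a]
#3=d depends on [1:a]
#4=a depends on [2:e, 3:d]
#5=c depends on [3:d]
#6=b depends on [4:a]
#7=a depends on [6:b]
sources: [0:d]
N(rest) = Σ N(rest − s) over sources s of rest; N(one piece) = 1:
  size 1 → [5]=1  [7]=1
  size 2 → [5,7]=2  [6,7]=1
  size 3 → [4,6,7]=1  [5,6,7]=3
  size 4 → [2,4,6,7]=1  [4,5,6,7]=4
  size 5 → [2,4,5,6,7]=5  [3,4,5,6,7]=4
  size 6 → [2,3,4,5,6,7]=9
  first=0(d) contributes 9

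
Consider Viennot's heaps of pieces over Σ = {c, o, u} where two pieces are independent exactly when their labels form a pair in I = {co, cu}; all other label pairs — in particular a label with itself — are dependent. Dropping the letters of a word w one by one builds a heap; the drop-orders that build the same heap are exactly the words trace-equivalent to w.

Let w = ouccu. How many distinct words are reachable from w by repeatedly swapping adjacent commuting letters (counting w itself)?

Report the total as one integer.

piece 0:o — minimal
piece 1:u rests on {0:o}
piece 2:c — minimal
piece 3:c rests on {2:c}
piece 4:u rests on {1:u}
minimal pieces: {0:o, 2:c}
ways to finish when only these pieces remain (= sum over removing one remaining piece with nothing left below it):
  1 left: {3}→1  {4}→1
  2 left: {1,4}→1  {2,3}→1  {3,4}→2
  3 left: {0,1,4}→1  {1,3,4}→3  {2,3,4}→3
  placing 0:o first → 6 extensions
  placing 2:c first → 4 extensions
total linear extensions = 10

10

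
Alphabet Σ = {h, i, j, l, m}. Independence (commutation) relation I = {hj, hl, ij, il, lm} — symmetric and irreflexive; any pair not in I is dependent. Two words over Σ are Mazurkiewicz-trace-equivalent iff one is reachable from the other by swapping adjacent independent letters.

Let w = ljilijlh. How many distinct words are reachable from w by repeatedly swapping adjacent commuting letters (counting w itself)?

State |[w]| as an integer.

56

drop 0:l onto floor
drop 1:j onto {0:l}
drop 2:i onto floor
drop 3:l onto {1:j}
drop 4:i onto {2:i}
drop 5:j onto {3:l}
drop 6:l onto {5:j}
drop 7:h onto {4:i}
ground layer = {0:l, 2:i}
drop-orders for the pieces not yet dropped (sum over which currently-grounded one goes next):
  1 to go: {6} 1  {7} 1
  2 to go: {4,7} 1  {5,6} 1  {6,7} 2
  3 to go: {2,4,7} 1  {3,5,6} 1  {4,6,7} 3  {5,6,7} 3
  4 to go: {1,3,5,6} 1  {2,4,6,7} 4  {3,5,6,7} 4  {4,5,6,7} 6
  5 to go: {0,1,3,5,6} 1  {1,3,5,6,7} 5  {2,4,5,6,7} 10  {3,4,5,6,7} 10
  6 to go: {0,1,3,5,6,7} 6  {1,3,4,5,6,7} 15  {2,3,4,5,6,7} 20
  if 0:l drops first: 35 orders
  if 2:i drops first: 21 orders
heap linearizations: 56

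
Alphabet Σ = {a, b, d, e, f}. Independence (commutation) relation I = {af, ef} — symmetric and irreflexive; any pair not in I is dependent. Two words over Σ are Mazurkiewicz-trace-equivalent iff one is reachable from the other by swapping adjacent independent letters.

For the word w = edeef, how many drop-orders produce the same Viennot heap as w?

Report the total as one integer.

3

piece 0:e — minimal
piece 1:d rests on {0:e}
piece 2:e rests on {1:d}
piece 3:e rests on {2:e}
piece 4:f rests on {1:d}
minimal pieces: {0:e}
ways to finish when only these pieces remain (= sum over removing one remaining piece with nothing left below it):
  1 left: {3}→1  {4}→1
  2 left: {2,3}→1  {3,4}→2
  3 left: {2,3,4}→3
  placing 0:e first → 3 extensions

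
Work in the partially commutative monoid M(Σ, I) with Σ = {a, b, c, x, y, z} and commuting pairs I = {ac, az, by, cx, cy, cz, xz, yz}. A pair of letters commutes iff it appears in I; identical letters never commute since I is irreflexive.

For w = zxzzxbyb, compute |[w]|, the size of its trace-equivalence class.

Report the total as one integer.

drop 0:z onto floor
drop 1:x onto floor
drop 2:z onto {0:z}
drop 3:z onto {2:z}
drop 4:x onto {1:x}
drop 5:b onto {3:z, 4:x}
drop 6:y onto {4:x}
drop 7:b onto {5:b}
ground layer = {0:z, 1:x}
drop-orders for the pieces not yet dropped (sum over which currently-grounded one goes next):
  1 to go: {6} 1  {7} 1
  2 to go: {5,7} 1  {6,7} 2
  3 to go: {3,5,7} 1  {5,6,7} 3
  4 to go: {2,3,5,7} 1  {3,5,6,7} 4  {4,5,6,7} 3
  5 to go: {0,2,3,5,7} 1  {1,4,5,6,7} 3  {2,3,5,6,7} 5  {3,4,5,6,7} 7
  6 to go: {0,2,3,5,6,7} 6  {1,3,4,5,6,7} 10  {2,3,4,5,6,7} 12
  if 0:z drops first: 22 orders
  if 1:x drops first: 18 orders
heap linearizations: 40

40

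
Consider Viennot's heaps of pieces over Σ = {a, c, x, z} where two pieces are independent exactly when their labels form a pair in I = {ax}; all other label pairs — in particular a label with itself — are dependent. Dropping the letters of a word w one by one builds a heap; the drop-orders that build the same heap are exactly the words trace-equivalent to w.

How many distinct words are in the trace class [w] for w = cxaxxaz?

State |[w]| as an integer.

drop 0:c onto floor
drop 1:x onto {0:c}
drop 2:a onto {0:c}
drop 3:x onto {1:x}
drop 4:x onto {3:x}
drop 5:a onto {2:a}
drop 6:z onto {4:x, 5:a}
ground layer = {0:c}
drop-orders for the pieces not yet dropped (sum over which currently-grounded one goes next):
  1 to go: {6} 1
  2 to go: {4,6} 1  {5,6} 1
  3 to go: {2,5,6} 1  {3,4,6} 1  {4,5,6} 2
  4 to go: {1,3,4,6} 1  {2,4,5,6} 3  {3,4,5,6} 3
  5 to go: {1,3,4,5,6} 4  {2,3,4,5,6} 6
  if 0:c drops first: 10 orders

10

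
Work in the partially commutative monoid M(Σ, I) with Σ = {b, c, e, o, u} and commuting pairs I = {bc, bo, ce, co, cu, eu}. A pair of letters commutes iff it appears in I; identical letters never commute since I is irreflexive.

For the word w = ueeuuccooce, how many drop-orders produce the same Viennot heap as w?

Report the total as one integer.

1650

0(u) covers ∅
1(e) covers ∅
2(e) covers 1:e
3(u) covers 0:u
4(u) covers 3:u
5(c) covers ∅
6(c) covers 5:c
7(o) covers 2:e, 4:u
8(o) covers 7:o
9(c) covers 6:c
10(e) covers 8:o
floor of heap: 0:u, 1:e, 5:c
completions by unplaced set U, small U first (add the entries for U minus each lowest piece of U):
  |U|=1: {9}:1  {10}:1
  |U|=2: {6,9}:1  {8,10}:1  {9,10}:2
  |U|=3: {5,6,9}:1  {6,9,10}:3  {7,8,10}:1  {8,9,10}:3
  |U|=4: {2,7,8,10}:1  {4,7,8,10}:1  {5,6,9,10}:4  {6,8,9,10}:6  {7,8,9,10}:4
  |U|=5: {1,2,7,8,10}:1  {2,4,7,8,10}:2  {2,7,8,9,10}:5  {3,4,7,8,10}:1  {4,7,8,9,10}:5  {5,6,8,9,10}:10  {6,7,8,9,10}:10
  |U|=6: {0,3,4,7,8,10}:1  {1,2,4,7,8,10}:3  {1,2,7,8,9,10}:6  {2,3,4,7,8,10}:3  {2,4,7,8,9,10}:12  {2,6,7,8,9,10}:15  {3,4,7,8,9,10}:6  {4,6,7,8,9,10}:15  {5,6,7,8,9,10}:20
  |U|=7: {0,2,3,4,7,8,10}:4  {0,3,4,7,8,9,10}:7  {1,2,3,4,7,8,10}:6  {1,2,4,7,8,9,10}:21  {1,2,6,7,8,9,10}:21  {2,3,4,7,8,9,10}:21  {2,4,6,7,8,9,10}:42  {2,5,6,7,8,9,10}:35  {3,4,6,7,8,9,10}:21  {4,5,6,7,8,9,10}:35
  |U|=8: {0,1,2,3,4,7,8,10}:10  {0,2,3,4,7,8,9,10}:32  {0,3,4,6,7,8,9,10}:28  {1,2,3,4,7,8,9,10}:48  {1,2,4,6,7,8,9,10}:84  {1,2,5,6,7,8,9,10}:56  {2,3,4,6,7,8,9,10}:84  {2,4,5,6,7,8,9,10}:112  {3,4,5,6,7,8,9,10}:56
  |U|=9: {0,1,2,3,4,7,8,9,10}:90  {0,2,3,4,6,7,8,9,10}:144  {0,3,4,5,6,7,8,9,10}:84  {1,2,3,4,6,7,8,9,10}:216  {1,2,4,5,6,7,8,9,10}:252  {2,3,4,5,6,7,8,9,10}:252
  start at 0(u): 720
  start at 1(e): 480
  start at 5(c): 450
sum over floor = 1650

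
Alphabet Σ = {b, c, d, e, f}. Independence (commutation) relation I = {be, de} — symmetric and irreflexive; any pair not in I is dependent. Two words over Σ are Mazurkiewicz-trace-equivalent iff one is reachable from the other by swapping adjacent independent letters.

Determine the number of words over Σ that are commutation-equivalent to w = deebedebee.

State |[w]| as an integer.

piece 0:d — minimal
piece 1:e — minimal
piece 2:e rests on {1:e}
piece 3:b rests on {0:d}
piece 4:e rests on {2:e}
piece 5:d rests on {3:b}
piece 6:e rests on {4:e}
piece 7:b rests on {5:d}
piece 8:e rests on {6:e}
piece 9:e rests on {8:e}
minimal pieces: {0:d, 1:e}
ways to finish when only these pieces remain (= sum over removing one remaining piece with nothing left below it):
  1 left: {7}→1  {9}→1
  2 left: {5,7}→1  {7,9}→2  {8,9}→1
  3 left: {3,5,7}→1  {5,7,9}→3  {6,8,9}→1  {7,8,9}→3
  4 left: {0,3,5,7}→1  {3,5,7,9}→4  {4,6,8,9}→1  {5,7,8,9}→6  {6,7,8,9}→4
  5 left: {0,3,5,7,9}→5  {2,4,6,8,9}→1  {3,5,7,8,9}→10  {4,6,7,8,9}→5  {5,6,7,8,9}→10
  6 left: {0,3,5,7,8,9}→15  {1,2,4,6,8,9}→1  {2,4,6,7,8,9}→6  {3,5,6,7,8,9}→20  {4,5,6,7,8,9}→15
  7 left: {0,3,5,6,7,8,9}→35  {1,2,4,6,7,8,9}→7  {2,4,5,6,7,8,9}→21  {3,4,5,6,7,8,9}→35
  8 left: {0,3,4,5,6,7,8,9}→70  {1,2,4,5,6,7,8,9}→28  {2,3,4,5,6,7,8,9}→56
  placing 0:d first → 84 extensions
  placing 1:e first → 126 extensions
total linear extensions = 210

210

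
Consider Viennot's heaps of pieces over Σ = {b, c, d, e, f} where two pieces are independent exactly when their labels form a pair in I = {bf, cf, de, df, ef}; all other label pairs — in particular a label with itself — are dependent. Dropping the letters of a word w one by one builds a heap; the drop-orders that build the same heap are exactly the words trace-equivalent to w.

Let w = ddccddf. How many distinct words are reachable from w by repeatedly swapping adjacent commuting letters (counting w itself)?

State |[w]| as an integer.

7

0(d) covers ∅
1(d) covers 0:d
2(c) covers 1:d
3(c) covers 2:c
4(d) covers 3:c
5(d) covers 4:d
6(f) covers ∅
floor of heap: 0:d, 6:f
completions by unplaced set U, small U first (add the entries for U minus each lowest piece of U):
  |U|=1: {5}:1  {6}:1
  |U|=2: {4,5}:1  {5,6}:2
  |U|=3: {3,4,5}:1  {4,5,6}:3
  |U|=4: {2,3,4,5}:1  {3,4,5,6}:4
  |U|=5: {1,2,3,4,5}:1  {2,3,4,5,6}:5
  start at 0(d): 6
  start at 6(f): 1
sum over floor = 7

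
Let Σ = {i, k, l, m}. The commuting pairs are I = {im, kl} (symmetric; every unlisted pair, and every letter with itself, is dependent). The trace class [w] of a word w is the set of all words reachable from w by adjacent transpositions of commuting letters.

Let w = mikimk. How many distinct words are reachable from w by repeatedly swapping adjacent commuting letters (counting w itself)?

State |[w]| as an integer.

4

#0=m has no predecessor
#1=i has no predecessor
#2=k depends on [0:m, 1:i]
#3=i depends on [2:k]
#4=m depends on [2:k]
#5=k depends on [3:i, 4:m]
sources: [0:m, 1:i]
N(rest) = Σ N(rest − s) over sources s of rest; N(one piece) = 1:
  size 1 → [5]=1
  size 2 → [3,5]=1  [4,5]=1
  size 3 → [3,4,5]=2
  size 4 → [2,3,4,5]=2
  first=0(m) contributes 2
  first=1(i) contributes 2
|[w]| = 4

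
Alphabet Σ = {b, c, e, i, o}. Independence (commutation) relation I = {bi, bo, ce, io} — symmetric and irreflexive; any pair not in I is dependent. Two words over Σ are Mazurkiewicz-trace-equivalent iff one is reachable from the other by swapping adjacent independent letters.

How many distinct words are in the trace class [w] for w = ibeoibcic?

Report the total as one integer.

piece 0:i — minimal
piece 1:b — minimal
piece 2:e rests on {0:i, 1:b}
piece 3:o rests on {2:e}
piece 4:i rests on {2:e}
piece 5:b rests on {2:e}
piece 6:c rests on {3:o, 4:i, 5:b}
piece 7:i rests on {6:c}
piece 8:c rests on {7:i}
minimal pieces: {0:i, 1:b}
ways to finish when only these pieces remain (= sum over removing one remaining piece with nothing left below it):
  1 left: {8}→1
  2 left: {7,8}→1
  3 left: {6,7,8}→1
  4 left: {3,6,7,8}→1  {4,6,7,8}→1  {5,6,7,8}→1
  5 left: {3,4,6,7,8}→2  {3,5,6,7,8}→2  {4,5,6,7,8}→2
  6 left: {3,4,5,6,7,8}→6
  7 left: {2,3,4,5,6,7,8}→6
  placing 0:i first → 6 extensions
  placing 1:b first → 6 extensions
total linear extensions = 12

12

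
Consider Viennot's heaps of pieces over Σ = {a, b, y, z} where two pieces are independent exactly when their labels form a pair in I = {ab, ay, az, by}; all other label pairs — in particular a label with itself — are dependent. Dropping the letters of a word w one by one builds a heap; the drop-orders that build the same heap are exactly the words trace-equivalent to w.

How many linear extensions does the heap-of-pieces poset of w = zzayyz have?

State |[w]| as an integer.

6

piece 0:z — minimal
piece 1:z rests on {0:z}
piece 2:a — minimal
piece 3:y rests on {1:z}
piece 4:y rests on {3:y}
piece 5:z rests on {4:y}
minimal pieces: {0:z, 2:a}
ways to finish when only these pieces remain (= sum over removing one remaining piece with nothing left below it):
  1 left: {2}→1  {5}→1
  2 left: {2,5}→2  {4,5}→1
  3 left: {2,4,5}→3  {3,4,5}→1
  4 left: {1,3,4,5}→1  {2,3,4,5}→4
  placing 0:z first → 5 extensions
  placing 2:a first → 1 extensions
total linear extensions = 6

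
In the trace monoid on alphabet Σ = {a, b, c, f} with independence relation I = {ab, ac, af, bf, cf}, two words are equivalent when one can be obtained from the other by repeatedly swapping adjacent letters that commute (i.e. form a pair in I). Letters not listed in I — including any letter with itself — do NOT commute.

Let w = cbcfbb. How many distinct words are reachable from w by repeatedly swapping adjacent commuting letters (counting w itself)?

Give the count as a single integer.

6

piece 0:c — minimal
piece 1:b rests on {0:c}
piece 2:c rests on {1:b}
piece 3:f — minimal
piece 4:b rests on {2:c}
piece 5:b rests on {4:b}
minimal pieces: {0:c, 3:f}
ways to finish when only these pieces remain (= sum over removing one remaining piece with nothing left below it):
  1 left: {3}→1  {5}→1
  2 left: {3,5}→2  {4,5}→1
  3 left: {2,4,5}→1  {3,4,5}→3
  4 left: {1,2,4,5}→1  {2,3,4,5}→4
  placing 0:c first → 5 extensions
  placing 3:f first → 1 extensions
total linear extensions = 6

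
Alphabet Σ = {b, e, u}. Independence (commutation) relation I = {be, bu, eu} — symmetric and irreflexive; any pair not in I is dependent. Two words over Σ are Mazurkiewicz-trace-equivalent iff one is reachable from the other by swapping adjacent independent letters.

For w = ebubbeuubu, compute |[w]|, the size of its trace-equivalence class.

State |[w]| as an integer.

0(e) covers ∅
1(b) covers ∅
2(u) covers ∅
3(b) covers 1:b
4(b) covers 3:b
5(e) covers 0:e
6(u) covers 2:u
7(u) covers 6:u
8(b) covers 4:b
9(u) covers 7:u
floor of heap: 0:e, 1:b, 2:u
completions by unplaced set U, small U first (add the entries for U minus each lowest piece of U):
  |U|=1: {5}:1  {8}:1  {9}:1
  |U|=2: {0,5}:1  {4,8}:1  {5,8}:2  {5,9}:2  {7,9}:1  {8,9}:2
  |U|=3: {0,5,8}:3  {0,5,9}:3  {3,4,8}:1  {4,5,8}:3  {4,8,9}:3  {5,7,9}:3  {5,8,9}:6  {6,7,9}:1  {7,8,9}:3
  |U|=4: {0,4,5,8}:6  {0,5,7,9}:6  {0,5,8,9}:12  {1,3,4,8}:1  {2,6,7,9}:1  {3,4,5,8}:4  {3,4,8,9}:4  {4,5,8,9}:12  {4,7,8,9}:6  {5,6,7,9}:4  {5,7,8,9}:12  {6,7,8,9}:4
  |U|=5: {0,3,4,5,8}:10  {0,4,5,8,9}:30  {0,5,6,7,9}:10  {0,5,7,8,9}:30  {1,3,4,5,8}:5  {1,3,4,8,9}:5  {2,5,6,7,9}:5  {2,6,7,8,9}:5  {3,4,5,8,9}:20  {3,4,7,8,9}:10  {4,5,7,8,9}:30  {4,6,7,8,9}:10  {5,6,7,8,9}:20
  |U|=6: {0,1,3,4,5,8}:15  {0,2,5,6,7,9}:15  {0,3,4,5,8,9}:60  {0,4,5,7,8,9}:90  {0,5,6,7,8,9}:60  {1,3,4,5,8,9}:30  {1,3,4,7,8,9}:15  {2,4,6,7,8,9}:15  {2,5,6,7,8,9}:30  {3,4,5,7,8,9}:60  {3,4,6,7,8,9}:20  {4,5,6,7,8,9}:60
  |U|=7: {0,1,3,4,5,8,9}:105  {0,2,5,6,7,8,9}:105  {0,3,4,5,7,8,9}:210  {0,4,5,6,7,8,9}:210  {1,3,4,5,7,8,9}:105  {1,3,4,6,7,8,9}:35  {2,3,4,6,7,8,9}:35  {2,4,5,6,7,8,9}:105  {3,4,5,6,7,8,9}:140
  |U|=8: {0,1,3,4,5,7,8,9}:420  {0,2,4,5,6,7,8,9}:420  {0,3,4,5,6,7,8,9}:560  {1,2,3,4,6,7,8,9}:70  {1,3,4,5,6,7,8,9}:280  {2,3,4,5,6,7,8,9}:280
  start at 0(e): 630
  start at 1(b): 1260
  start at 2(u): 1260
sum over floor = 3150

3150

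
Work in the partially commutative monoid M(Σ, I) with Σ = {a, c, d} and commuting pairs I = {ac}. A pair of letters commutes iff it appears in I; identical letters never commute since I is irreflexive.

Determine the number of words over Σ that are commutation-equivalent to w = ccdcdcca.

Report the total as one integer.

piece 0:c — minimal
piece 1:c rests on {0:c}
piece 2:d rests on {1:c}
piece 3:c rests on {2:d}
piece 4:d rests on {3:c}
piece 5:c rests on {4:d}
piece 6:c rests on {5:c}
piece 7:a rests on {4:d}
minimal pieces: {0:c}
ways to finish when only these pieces remain (= sum over removing one remaining piece with nothing left below it):
  1 left: {6}→1  {7}→1
  2 left: {5,6}→1  {6,7}→2
  3 left: {5,6,7}→3
  4 left: {4,5,6,7}→3
  5 left: {3,4,5,6,7}→3
  6 left: {2,3,4,5,6,7}→3
  placing 0:c first → 3 extensions

3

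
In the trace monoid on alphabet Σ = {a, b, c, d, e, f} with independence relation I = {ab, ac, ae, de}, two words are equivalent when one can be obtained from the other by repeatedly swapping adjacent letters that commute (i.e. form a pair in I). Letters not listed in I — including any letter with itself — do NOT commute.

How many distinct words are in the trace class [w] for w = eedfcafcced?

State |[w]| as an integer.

12

#0=e has no predecessor
#1=e depends on [0:e]
#2=d has no predecessor
#3=f depends on [1:e, 2:d]
#4=c depends on [3:f]
#5=a depends on [3:f]
#6=f depends on [4:c, 5:a]
#7=c depends on [6:f]
#8=c depends on [7:c]
#9=e depends on [8:c]
#10=d depends on [8:c]
sources: [0:e, 2:d]
N(rest) = Σ N(rest − s) over sources s of rest; N(one piece) = 1:
  size 1 → [9]=1  [10]=1
  size 2 → [9,10]=2
  size 3 → [8,9,10]=2
  size 4 → [7,8,9,10]=2
  size 5 → [6,7,8,9,10]=2
  size 6 → [4,6,7,8,9,10]=2  [5,6,7,8,9,10]=2
  size 7 → [4,5,6,7,8,9,10]=4
  size 8 → [3,4,5,6,7,8,9,10]=4
  size 9 → [1,3,4,5,6,7,8,9,10]=4  [2,3,4,5,6,7,8,9,10]=4
  first=0(e) contributes 8
  first=2(d) contributes 4
|[w]| = 12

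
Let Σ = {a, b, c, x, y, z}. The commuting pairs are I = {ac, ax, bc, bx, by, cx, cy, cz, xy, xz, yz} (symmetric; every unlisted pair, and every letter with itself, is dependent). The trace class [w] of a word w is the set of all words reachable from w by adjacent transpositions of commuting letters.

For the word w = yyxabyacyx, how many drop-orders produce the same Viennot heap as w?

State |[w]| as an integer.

0(y) covers ∅
1(y) covers 0:y
2(x) covers ∅
3(a) covers 1:y
4(b) covers 3:a
5(y) covers 3:a
6(a) covers 4:b, 5:y
7(c) covers ∅
8(y) covers 6:a
9(x) covers 2:x
floor of heap: 0:y, 2:x, 7:c
completions by unplaced set U, small U first (add the entries for U minus each lowest piece of U):
  |U|=1: {7}:1  {8}:1  {9}:1
  |U|=2: {2,9}:1  {6,8}:1  {7,8}:2  {7,9}:2  {8,9}:2
  |U|=3: {2,7,9}:3  {2,8,9}:3  {4,6,8}:1  {5,6,8}:1  {6,7,8}:3  {6,8,9}:3  {7,8,9}:6
  |U|=4: {2,6,8,9}:6  {2,7,8,9}:12  {4,5,6,8}:2  {4,6,7,8}:4  {4,6,8,9}:4  {5,6,7,8}:4  {5,6,8,9}:4  {6,7,8,9}:12
  |U|=5: {2,4,6,8,9}:10  {2,5,6,8,9}:10  {2,6,7,8,9}:30  {3,4,5,6,8}:2  {4,5,6,7,8}:10  {4,5,6,8,9}:10  {4,6,7,8,9}:20  {5,6,7,8,9}:20
  |U|=6: {1,3,4,5,6,8}:2  {2,4,5,6,8,9}:30  {2,4,6,7,8,9}:60  {2,5,6,7,8,9}:60  {3,4,5,6,7,8}:12  {3,4,5,6,8,9}:12  {4,5,6,7,8,9}:60
  |U|=7: {0,1,3,4,5,6,8}:2  {1,3,4,5,6,7,8}:14  {1,3,4,5,6,8,9}:14  {2,3,4,5,6,8,9}:42  {2,4,5,6,7,8,9}:210  {3,4,5,6,7,8,9}:84
  |U|=8: {0,1,3,4,5,6,7,8}:16  {0,1,3,4,5,6,8,9}:16  {1,2,3,4,5,6,8,9}:56  {1,3,4,5,6,7,8,9}:112  {2,3,4,5,6,7,8,9}:336
  start at 0(y): 504
  start at 2(x): 144
  start at 7(c): 72
sum over floor = 720

720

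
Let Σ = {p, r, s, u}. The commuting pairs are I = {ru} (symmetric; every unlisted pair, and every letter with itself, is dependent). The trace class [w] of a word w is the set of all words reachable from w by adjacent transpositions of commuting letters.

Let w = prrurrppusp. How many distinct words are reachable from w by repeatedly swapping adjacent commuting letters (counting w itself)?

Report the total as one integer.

5

drop 0:p onto floor
drop 1:r onto {0:p}
drop 2:r onto {1:r}
drop 3:u onto {0:p}
drop 4:r onto {2:r}
drop 5:r onto {4:r}
drop 6:p onto {3:u, 5:r}
drop 7:p onto {6:p}
drop 8:u onto {7:p}
drop 9:s onto {8:u}
drop 10:p onto {9:s}
ground layer = {0:p}
drop-orders for the pieces not yet dropped (sum over which currently-grounded one goes next):
  1 to go: {10} 1
  2 to go: {9,10} 1
  3 to go: {8,9,10} 1
  4 to go: {7,8,9,10} 1
  5 to go: {6,7,8,9,10} 1
  6 to go: {3,6,7,8,9,10} 1  {5,6,7,8,9,10} 1
  7 to go: {3,5,6,7,8,9,10} 2  {4,5,6,7,8,9,10} 1
  8 to go: {2,4,5,6,7,8,9,10} 1  {3,4,5,6,7,8,9,10} 3
  9 to go: {1,2,4,5,6,7,8,9,10} 1  {2,3,4,5,6,7,8,9,10} 4
  if 0:p drops first: 5 orders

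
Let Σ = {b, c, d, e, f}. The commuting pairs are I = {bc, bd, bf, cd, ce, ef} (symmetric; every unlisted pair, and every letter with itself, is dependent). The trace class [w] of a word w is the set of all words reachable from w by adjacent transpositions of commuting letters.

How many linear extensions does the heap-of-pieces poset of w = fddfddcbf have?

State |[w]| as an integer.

piece 0:f — minimal
piece 1:d rests on {0:f}
piece 2:d rests on {1:d}
piece 3:f rests on {2:d}
piece 4:d rests on {3:f}
piece 5:d rests on {4:d}
piece 6:c rests on {3:f}
piece 7:b — minimal
piece 8:f rests on {5:d, 6:c}
minimal pieces: {0:f, 7:b}
ways to finish when only these pieces remain (= sum over removing one remaining piece with nothing left below it):
  1 left: {7}→1  {8}→1
  2 left: {5,8}→1  {6,8}→1  {7,8}→2
  3 left: {4,5,8}→1  {5,6,8}→2  {5,7,8}→3  {6,7,8}→3
  4 left: {4,5,6,8}→3  {4,5,7,8}→4  {5,6,7,8}→8
  5 left: {3,4,5,6,8}→3  {4,5,6,7,8}→15
  6 left: {2,3,4,5,6,8}→3  {3,4,5,6,7,8}→18
  7 left: {1,2,3,4,5,6,8}→3  {2,3,4,5,6,7,8}→21
  placing 0:f first → 24 extensions
  placing 7:b first → 3 extensions
total linear extensions = 27

27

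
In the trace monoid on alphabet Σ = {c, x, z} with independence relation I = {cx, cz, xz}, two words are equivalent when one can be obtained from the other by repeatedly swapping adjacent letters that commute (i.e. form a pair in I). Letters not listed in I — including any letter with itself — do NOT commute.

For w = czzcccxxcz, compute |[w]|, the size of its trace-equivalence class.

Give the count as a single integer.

2520

#0=c has no predecessor
#1=z has no predecessor
#2=z depends on [1:z]
#3=c depends on [0:c]
#4=c depends on [3:c]
#5=c depends on [4:c]
#6=x has no predecessor
#7=x depends on [6:x]
#8=c depends on [5:c]
#9=z depends on [2:z]
sources: [0:c, 1:z, 6:x]
N(rest) = Σ N(rest − s) over sources s of rest; N(one piece) = 1:
  size 1 → [7]=1  [8]=1  [9]=1
  size 2 → [2,9]=1  [5,8]=1  [6,7]=1  [7,8]=2  [7,9]=2  [8,9]=2
  size 3 → [1,2,9]=1  [2,7,9]=3  [2,8,9]=3  [4,5,8]=1  [5,7,8]=3  [5,8,9]=3  [6,7,8]=3  [6,7,9]=3  [7,8,9]=6
  size 4 → [1,2,7,9]=4  [1,2,8,9]=4  [2,5,8,9]=6  [2,6,7,9]=6  [2,7,8,9]=12  [3,4,5,8]=1  [4,5,7,8]=4  [4,5,8,9]=4  [5,6,7,8]=6  [5,7,8,9]=12  [6,7,8,9]=12
  size 5 → [0,3,4,5,8]=1  [1,2,5,8,9]=10  [1,2,6,7,9]=10  [1,2,7,8,9]=20  [2,4,5,8,9]=10  [2,5,7,8,9]=30  [2,6,7,8,9]=30  [3,4,5,7,8]=5  [3,4,5,8,9]=5  [4,5,6,7,8]=10  [4,5,7,8,9]=20  [5,6,7,8,9]=30
  size 6 → [0,3,4,5,7,8]=6  [0,3,4,5,8,9]=6  [1,2,4,5,8,9]=20  [1,2,5,7,8,9]=60  [1,2,6,7,8,9]=60  [2,3,4,5,8,9]=15  [2,4,5,7,8,9]=60  [2,5,6,7,8,9]=90  [3,4,5,6,7,8]=15  [3,4,5,7,8,9]=30  [4,5,6,7,8,9]=60
  size 7 → [0,2,3,4,5,8,9]=21  [0,3,4,5,6,7,8]=21  [0,3,4,5,7,8,9]=42  [1,2,3,4,5,8,9]=35  [1,2,4,5,7,8,9]=140  [1,2,5,6,7,8,9]=210  [2,3,4,5,7,8,9]=105  [2,4,5,6,7,8,9]=210  [3,4,5,6,7,8,9]=105
  size 8 → [0,1,2,3,4,5,8,9]=56  [0,2,3,4,5,7,8,9]=168  [0,3,4,5,6,7,8,9]=168  [1,2,3,4,5,7,8,9]=280  [1,2,4,5,6,7,8,9]=560  [2,3,4,5,6,7,8,9]=420
  first=0(c) contributes 1260
  first=1(z) contributes 756
  first=6(x) contributes 504
|[w]| = 2520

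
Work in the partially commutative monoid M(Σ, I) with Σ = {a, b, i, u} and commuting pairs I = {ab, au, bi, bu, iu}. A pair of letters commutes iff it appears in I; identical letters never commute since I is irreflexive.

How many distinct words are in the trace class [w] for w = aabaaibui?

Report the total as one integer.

252

piece 0:a — minimal
piece 1:a rests on {0:a}
piece 2:b — minimal
piece 3:a rests on {1:a}
piece 4:a rests on {3:a}
piece 5:i rests on {4:a}
piece 6:b rests on {2:b}
piece 7:u — minimal
piece 8:i rests on {5:i}
minimal pieces: {0:a, 2:b, 7:u}
ways to finish when only these pieces remain (= sum over removing one remaining piece with nothing left below it):
  1 left: {6}→1  {7}→1  {8}→1
  2 left: {2,6}→1  {5,8}→1  {6,7}→2  {6,8}→2  {7,8}→2
  3 left: {2,6,7}→3  {2,6,8}→3  {4,5,8}→1  {5,6,8}→3  {5,7,8}→3  {6,7,8}→6
  4 left: {2,5,6,8}→6  {2,6,7,8}→12  {3,4,5,8}→1  {4,5,6,8}→4  {4,5,7,8}→4  {5,6,7,8}→12
  5 left: {1,3,4,5,8}→1  {2,4,5,6,8}→10  {2,5,6,7,8}→30  {3,4,5,6,8}→5  {3,4,5,7,8}→5  {4,5,6,7,8}→20
  6 left: {0,1,3,4,5,8}→1  {1,3,4,5,6,8}→6  {1,3,4,5,7,8}→6  {2,3,4,5,6,8}→15  {2,4,5,6,7,8}→60  {3,4,5,6,7,8}→30
  7 left: {0,1,3,4,5,6,8}→7  {0,1,3,4,5,7,8}→7  {1,2,3,4,5,6,8}→21  {1,3,4,5,6,7,8}→42  {2,3,4,5,6,7,8}→105
  placing 0:a first → 168 extensions
  placing 2:b first → 56 extensions
  placing 7:u first → 28 extensions
total linear extensions = 252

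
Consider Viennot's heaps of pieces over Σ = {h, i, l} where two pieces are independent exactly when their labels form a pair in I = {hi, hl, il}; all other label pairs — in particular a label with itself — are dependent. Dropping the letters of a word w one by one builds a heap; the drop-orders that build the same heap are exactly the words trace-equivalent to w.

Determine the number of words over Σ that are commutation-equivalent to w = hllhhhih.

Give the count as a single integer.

drop 0:h onto floor
drop 1:l onto floor
drop 2:l onto {1:l}
drop 3:h onto {0:h}
drop 4:h onto {3:h}
drop 5:h onto {4:h}
drop 6:i onto floor
drop 7:h onto {5:h}
ground layer = {0:h, 1:l, 6:i}
drop-orders for the pieces not yet dropped (sum over which currently-grounded one goes next):
  1 to go: {2} 1  {6} 1  {7} 1
  2 to go: {1,2} 1  {2,6} 2  {2,7} 2  {5,7} 1  {6,7} 2
  3 to go: {1,2,6} 3  {1,2,7} 3  {2,5,7} 3  {2,6,7} 6  {4,5,7} 1  {5,6,7} 3
  4 to go: {1,2,5,7} 6  {1,2,6,7} 12  {2,4,5,7} 4  {2,5,6,7} 12  {3,4,5,7} 1  {4,5,6,7} 4
  5 to go: {0,3,4,5,7} 1  {1,2,4,5,7} 10  {1,2,5,6,7} 30  {2,3,4,5,7} 5  {2,4,5,6,7} 20  {3,4,5,6,7} 5
  6 to go: {0,2,3,4,5,7} 6  {0,3,4,5,6,7} 6  {1,2,3,4,5,7} 15  {1,2,4,5,6,7} 60  {2,3,4,5,6,7} 30
  if 0:h drops first: 105 orders
  if 1:l drops first: 42 orders
  if 6:i drops first: 21 orders
heap linearizations: 168

168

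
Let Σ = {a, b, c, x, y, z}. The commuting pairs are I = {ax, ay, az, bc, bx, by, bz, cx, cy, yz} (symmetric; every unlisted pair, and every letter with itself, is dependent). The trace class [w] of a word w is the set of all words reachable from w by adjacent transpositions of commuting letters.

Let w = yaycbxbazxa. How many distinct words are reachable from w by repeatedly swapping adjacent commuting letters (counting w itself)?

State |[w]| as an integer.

1113

piece 0:y — minimal
piece 1:a — minimal
piece 2:y rests on {0:y}
piece 3:c rests on {1:a}
piece 4:b rests on {1:a}
piece 5:x rests on {2:y}
piece 6:b rests on {4:b}
piece 7:a rests on {3:c, 6:b}
piece 8:z rests on {3:c, 5:x}
piece 9:x rests on {8:z}
piece 10:a rests on {7:a}
minimal pieces: {0:y, 1:a}
ways to finish when only these pieces remain (= sum over removing one remaining piece with nothing left below it):
  1 left: {9}→1  {10}→1
  2 left: {7,10}→1  {8,9}→1  {9,10}→2
  3 left: {5,8,9}→1  {6,7,10}→1  {7,9,10}→3  {8,9,10}→3
  4 left: {2,5,8,9}→1  {4,6,7,10}→1  {5,8,9,10}→4  {6,7,9,10}→4  {7,8,9,10}→6
  5 left: {0,2,5,8,9}→1  {2,5,8,9,10}→5  {3,7,8,9,10}→6  {4,6,7,9,10}→5  {5,7,8,9,10}→10  {6,7,8,9,10}→10
  6 left: {0,2,5,8,9,10}→6  {2,5,7,8,9,10}→15  {3,5,7,8,9,10}→16  {3,6,7,8,9,10}→16  {4,6,7,8,9,10}→15  {5,6,7,8,9,10}→20
  7 left: {0,2,5,7,8,9,10}→21  {2,3,5,7,8,9,10}→31  {2,5,6,7,8,9,10}→35  {3,4,6,7,8,9,10}→31  {3,5,6,7,8,9,10}→52  {4,5,6,7,8,9,10}→35
  8 left: {0,2,3,5,7,8,9,10}→52  {0,2,5,6,7,8,9,10}→56  {1,3,4,6,7,8,9,10}→31  {2,3,5,6,7,8,9,10}→118  {2,4,5,6,7,8,9,10}→70  {3,4,5,6,7,8,9,10}→118
  9 left: {0,2,3,5,6,7,8,9,10}→226  {0,2,4,5,6,7,8,9,10}→126  {1,3,4,5,6,7,8,9,10}→149  {2,3,4,5,6,7,8,9,10}→306
  placing 0:y first → 455 extensions
  placing 1:a first → 658 extensions
total linear extensions = 1113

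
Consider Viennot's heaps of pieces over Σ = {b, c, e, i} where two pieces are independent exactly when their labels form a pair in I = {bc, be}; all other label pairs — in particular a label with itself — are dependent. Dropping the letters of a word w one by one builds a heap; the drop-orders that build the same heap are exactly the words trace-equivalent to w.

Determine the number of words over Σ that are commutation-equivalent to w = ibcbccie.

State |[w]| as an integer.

10

0(i) covers ∅
1(b) covers 0:i
2(c) covers 0:i
3(b) covers 1:b
4(c) covers 2:c
5(c) covers 4:c
6(i) covers 3:b, 5:c
7(e) covers 6:i
floor of heap: 0:i
completions by unplaced set U, small U first (add the entries for U minus each lowest piece of U):
  |U|=1: {7}:1
  |U|=2: {6,7}:1
  |U|=3: {3,6,7}:1  {5,6,7}:1
  |U|=4: {1,3,6,7}:1  {3,5,6,7}:2  {4,5,6,7}:1
  |U|=5: {1,3,5,6,7}:3  {2,4,5,6,7}:1  {3,4,5,6,7}:3
  |U|=6: {1,3,4,5,6,7}:6  {2,3,4,5,6,7}:4
  start at 0(i): 10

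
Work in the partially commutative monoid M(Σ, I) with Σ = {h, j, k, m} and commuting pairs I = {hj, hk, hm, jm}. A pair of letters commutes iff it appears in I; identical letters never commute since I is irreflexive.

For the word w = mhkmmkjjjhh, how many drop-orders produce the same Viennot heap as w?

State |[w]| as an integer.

165

drop 0:m onto floor
drop 1:h onto floor
drop 2:k onto {0:m}
drop 3:m onto {2:k}
drop 4:m onto {3:m}
drop 5:k onto {4:m}
drop 6:j onto {5:k}
drop 7:j onto {6:j}
drop 8:j onto {7:j}
drop 9:h onto {1:h}
drop 10:h onto {9:h}
ground layer = {0:m, 1:h}
drop-orders for the pieces not yet dropped (sum over which currently-grounded one goes next):
  1 to go: {8} 1  {10} 1
  2 to go: {7,8} 1  {8,10} 2  {9,10} 1
  3 to go: {1,9,10} 1  {6,7,8} 1  {7,8,10} 3  {8,9,10} 3
  4 to go: {1,8,9,10} 4  {5,6,7,8} 1  {6,7,8,10} 4  {7,8,9,10} 6
  5 to go: {1,7,8,9,10} 10  {4,5,6,7,8} 1  {5,6,7,8,10} 5  {6,7,8,9,10} 10
  6 to go: {1,6,7,8,9,10} 20  {3,4,5,6,7,8} 1  {4,5,6,7,8,10} 6  {5,6,7,8,9,10} 15
  7 to go: {1,5,6,7,8,9,10} 35  {2,3,4,5,6,7,8} 1  {3,4,5,6,7,8,10} 7  {4,5,6,7,8,9,10} 21
  8 to go: {0,2,3,4,5,6,7,8} 1  {1,4,5,6,7,8,9,10} 56  {2,3,4,5,6,7,8,10} 8  {3,4,5,6,7,8,9,10} 28
  9 to go: {0,2,3,4,5,6,7,8,10} 9  {1,3,4,5,6,7,8,9,10} 84  {2,3,4,5,6,7,8,9,10} 36
  if 0:m drops first: 120 orders
  if 1:h drops first: 45 orders
heap linearizations: 165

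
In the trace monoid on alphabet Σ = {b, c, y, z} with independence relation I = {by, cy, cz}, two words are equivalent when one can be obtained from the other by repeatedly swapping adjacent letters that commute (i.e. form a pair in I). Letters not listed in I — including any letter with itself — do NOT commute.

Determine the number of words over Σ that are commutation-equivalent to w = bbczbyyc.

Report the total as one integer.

drop 0:b onto floor
drop 1:b onto {0:b}
drop 2:c onto {1:b}
drop 3:z onto {1:b}
drop 4:b onto {2:c, 3:z}
drop 5:y onto {3:z}
drop 6:y onto {5:y}
drop 7:c onto {4:b}
ground layer = {0:b}
drop-orders for the pieces not yet dropped (sum over which currently-grounded one goes next):
  1 to go: {6} 1  {7} 1
  2 to go: {4,7} 1  {5,6} 1  {6,7} 2
  3 to go: {2,4,7} 1  {4,6,7} 3  {5,6,7} 3
  4 to go: {2,4,6,7} 4  {4,5,6,7} 6
  5 to go: {2,4,5,6,7} 10  {3,4,5,6,7} 6
  6 to go: {2,3,4,5,6,7} 16
  if 0:b drops first: 16 orders

16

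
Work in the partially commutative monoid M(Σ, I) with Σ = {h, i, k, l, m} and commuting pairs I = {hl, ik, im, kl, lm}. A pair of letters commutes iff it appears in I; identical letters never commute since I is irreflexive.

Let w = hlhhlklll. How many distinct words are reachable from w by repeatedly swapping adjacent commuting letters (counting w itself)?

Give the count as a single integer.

piece 0:h — minimal
piece 1:l — minimal
piece 2:h rests on {0:h}
piece 3:h rests on {2:h}
piece 4:l rests on {1:l}
piece 5:k rests on {3:h}
piece 6:l rests on {4:l}
piece 7:l rests on {6:l}
piece 8:l rests on {7:l}
minimal pieces: {0:h, 1:l}
ways to finish when only these pieces remain (= sum over removing one remaining piece with nothing left below it):
  1 left: {5}→1  {8}→1
  2 left: {3,5}→1  {5,8}→2  {7,8}→1
  3 left: {2,3,5}→1  {3,5,8}→3  {5,7,8}→3  {6,7,8}→1
  4 left: {0,2,3,5}→1  {2,3,5,8}→4  {3,5,7,8}→6  {4,6,7,8}→1  {5,6,7,8}→4
  5 left: {0,2,3,5,8}→5  {1,4,6,7,8}→1  {2,3,5,7,8}→10  {3,5,6,7,8}→10  {4,5,6,7,8}→5
  6 left: {0,2,3,5,7,8}→15  {1,4,5,6,7,8}→6  {2,3,5,6,7,8}→20  {3,4,5,6,7,8}→15
  7 left: {0,2,3,5,6,7,8}→35  {1,3,4,5,6,7,8}→21  {2,3,4,5,6,7,8}→35
  placing 0:h first → 56 extensions
  placing 1:l first → 70 extensions
total linear extensions = 126

126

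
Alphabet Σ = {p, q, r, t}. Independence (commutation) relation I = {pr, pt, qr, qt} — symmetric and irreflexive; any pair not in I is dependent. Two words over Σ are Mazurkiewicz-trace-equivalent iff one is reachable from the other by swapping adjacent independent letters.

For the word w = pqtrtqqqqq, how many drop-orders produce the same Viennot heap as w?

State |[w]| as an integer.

120

piece 0:p — minimal
piece 1:q rests on {0:p}
piece 2:t — minimal
piece 3:r rests on {2:t}
piece 4:t rests on {3:r}
piece 5:q rests on {1:q}
piece 6:q rests on {5:q}
piece 7:q rests on {6:q}
piece 8:q rests on {7:q}
piece 9:q rests on {8:q}
minimal pieces: {0:p, 2:t}
ways to finish when only these pieces remain (= sum over removing one remaining piece with nothing left below it):
  1 left: {4}→1  {9}→1
  2 left: {3,4}→1  {4,9}→2  {8,9}→1
  3 left: {2,3,4}→1  {3,4,9}→3  {4,8,9}→3  {7,8,9}→1
  4 left: {2,3,4,9}→4  {3,4,8,9}→6  {4,7,8,9}→4  {6,7,8,9}→1
  5 left: {2,3,4,8,9}→10  {3,4,7,8,9}→10  {4,6,7,8,9}→5  {5,6,7,8,9}→1
  6 left: {1,5,6,7,8,9}→1  {2,3,4,7,8,9}→20  {3,4,6,7,8,9}→15  {4,5,6,7,8,9}→6
  7 left: {0,1,5,6,7,8,9}→1  {1,4,5,6,7,8,9}→7  {2,3,4,6,7,8,9}→35  {3,4,5,6,7,8,9}→21
  8 left: {0,1,4,5,6,7,8,9}→8  {1,3,4,5,6,7,8,9}→28  {2,3,4,5,6,7,8,9}→56
  placing 0:p first → 84 extensions
  placing 2:t first → 36 extensions
total linear extensions = 120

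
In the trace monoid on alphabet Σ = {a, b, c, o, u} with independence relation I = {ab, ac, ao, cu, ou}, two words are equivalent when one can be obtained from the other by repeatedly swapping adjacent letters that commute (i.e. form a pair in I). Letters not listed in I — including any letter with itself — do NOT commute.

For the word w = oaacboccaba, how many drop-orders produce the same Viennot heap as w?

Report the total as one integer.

330

0(o) covers ∅
1(a) covers ∅
2(a) covers 1:a
3(c) covers 0:o
4(b) covers 3:c
5(o) covers 4:b
6(c) covers 5:o
7(c) covers 6:c
8(a) covers 2:a
9(b) covers 7:c
10(a) covers 8:a
floor of heap: 0:o, 1:a
completions by unplaced set U, small U first (add the entries for U minus each lowest piece of U):
  |U|=1: {9}:1  {10}:1
  |U|=2: {7,9}:1  {8,10}:1  {9,10}:2
  |U|=3: {2,8,10}:1  {6,7,9}:1  {7,9,10}:3  {8,9,10}:3
  |U|=4: {1,2,8,10}:1  {2,8,9,10}:4  {5,6,7,9}:1  {6,7,9,10}:4  {7,8,9,10}:6
  |U|=5: {1,2,8,9,10}:5  {2,7,8,9,10}:10  {4,5,6,7,9}:1  {5,6,7,9,10}:5  {6,7,8,9,10}:10
  |U|=6: {1,2,7,8,9,10}:15  {2,6,7,8,9,10}:20  {3,4,5,6,7,9}:1  {4,5,6,7,9,10}:6  {5,6,7,8,9,10}:15
  |U|=7: {0,3,4,5,6,7,9}:1  {1,2,6,7,8,9,10}:35  {2,5,6,7,8,9,10}:35  {3,4,5,6,7,9,10}:7  {4,5,6,7,8,9,10}:21
  |U|=8: {0,3,4,5,6,7,9,10}:8  {1,2,5,6,7,8,9,10}:70  {2,4,5,6,7,8,9,10}:56  {3,4,5,6,7,8,9,10}:28
  |U|=9: {0,3,4,5,6,7,8,9,10}:36  {1,2,4,5,6,7,8,9,10}:126  {2,3,4,5,6,7,8,9,10}:84
  start at 0(o): 210
  start at 1(a): 120
sum over floor = 330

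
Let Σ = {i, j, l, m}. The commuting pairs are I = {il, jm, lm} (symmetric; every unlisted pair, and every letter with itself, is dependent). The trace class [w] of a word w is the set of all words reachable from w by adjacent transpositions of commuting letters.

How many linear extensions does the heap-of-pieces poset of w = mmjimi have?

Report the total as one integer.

#0=m has no predecessor
#1=m depends on [0:m]
#2=j has no predecessor
#3=i depends on [1:m, 2:j]
#4=m depends on [3:i]
#5=i depends on [4:m]
sources: [0:m, 2:j]
N(rest) = Σ N(rest − s) over sources s of rest; N(one piece) = 1:
  size 1 → [5]=1
  size 2 → [4,5]=1
  size 3 → [3,4,5]=1
  size 4 → [1,3,4,5]=1  [2,3,4,5]=1
  first=0(m) contributes 2
  first=2(j) contributes 1
|[w]| = 3

3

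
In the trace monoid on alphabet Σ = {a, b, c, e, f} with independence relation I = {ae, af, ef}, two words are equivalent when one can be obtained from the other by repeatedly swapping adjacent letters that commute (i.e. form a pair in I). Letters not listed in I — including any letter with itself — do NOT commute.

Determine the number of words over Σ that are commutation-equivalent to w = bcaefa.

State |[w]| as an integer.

12

#0=b has no predecessor
#1=c depends on [0:b]
#2=a depends on [1:c]
#3=e depends on [1:c]
#4=f depends on [1:c]
#5=a depends on [2:a]
sources: [0:b]
N(rest) = Σ N(rest − s) over sources s of rest; N(one piece) = 1:
  size 1 → [3]=1  [4]=1  [5]=1
  size 2 → [2,5]=1  [3,4]=2  [3,5]=2  [4,5]=2
  size 3 → [2,3,5]=3  [2,4,5]=3  [3,4,5]=6
  size 4 → [2,3,4,5]=12
  first=0(b) contributes 12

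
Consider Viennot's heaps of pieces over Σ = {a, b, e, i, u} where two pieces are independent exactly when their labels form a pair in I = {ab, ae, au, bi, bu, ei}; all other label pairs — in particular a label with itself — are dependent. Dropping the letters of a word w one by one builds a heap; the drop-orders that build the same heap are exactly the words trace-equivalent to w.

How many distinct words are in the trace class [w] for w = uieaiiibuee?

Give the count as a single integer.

27

drop 0:u onto floor
drop 1:i onto {0:u}
drop 2:e onto {0:u}
drop 3:a onto {1:i}
drop 4:i onto {3:a}
drop 5:i onto {4:i}
drop 6:i onto {5:i}
drop 7:b onto {2:e}
drop 8:u onto {2:e, 6:i}
drop 9:e onto {7:b, 8:u}
drop 10:e onto {9:e}
ground layer = {0:u}
drop-orders for the pieces not yet dropped (sum over which currently-grounded one goes next):
  1 to go: {10} 1
  2 to go: {9,10} 1
  3 to go: {7,9,10} 1  {8,9,10} 1
  4 to go: {6,8,9,10} 1  {7,8,9,10} 2
  5 to go: {2,7,8,9,10} 2  {5,6,8,9,10} 1  {6,7,8,9,10} 3
  6 to go: {2,6,7,8,9,10} 5  {4,5,6,8,9,10} 1  {5,6,7,8,9,10} 4
  7 to go: {2,5,6,7,8,9,10} 9  {3,4,5,6,8,9,10} 1  {4,5,6,7,8,9,10} 5
  8 to go: {1,3,4,5,6,8,9,10} 1  {2,4,5,6,7,8,9,10} 14  {3,4,5,6,7,8,9,10} 6
  9 to go: {1,3,4,5,6,7,8,9,10} 7  {2,3,4,5,6,7,8,9,10} 20
  if 0:u drops first: 27 orders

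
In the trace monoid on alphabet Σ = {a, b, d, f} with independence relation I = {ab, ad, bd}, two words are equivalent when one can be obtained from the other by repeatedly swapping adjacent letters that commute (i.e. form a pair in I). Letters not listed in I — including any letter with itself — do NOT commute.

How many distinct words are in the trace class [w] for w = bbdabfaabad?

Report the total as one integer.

0(b) covers ∅
1(b) covers 0:b
2(d) covers ∅
3(a) covers ∅
4(b) covers 1:b
5(f) covers 2:d, 3:a, 4:b
6(a) covers 5:f
7(a) covers 6:a
8(b) covers 5:f
9(a) covers 7:a
10(d) covers 5:f
floor of heap: 0:b, 2:d, 3:a
completions by unplaced set U, small U first (add the entries for U minus each lowest piece of U):
  |U|=1: {8}:1  {9}:1  {10}:1
  |U|=2: {7,9}:1  {8,9}:2  {8,10}:2  {9,10}:2
  |U|=3: {6,7,9}:1  {7,8,9}:3  {7,9,10}:3  {8,9,10}:6
  |U|=4: {6,7,8,9}:4  {6,7,9,10}:4  {7,8,9,10}:12
  |U|=5: {6,7,8,9,10}:20
  |U|=6: {5,6,7,8,9,10}:20
  |U|=7: {2,5,6,7,8,9,10}:20  {3,5,6,7,8,9,10}:20  {4,5,6,7,8,9,10}:20
  |U|=8: {1,4,5,6,7,8,9,10}:20  {2,3,5,6,7,8,9,10}:40  {2,4,5,6,7,8,9,10}:40  {3,4,5,6,7,8,9,10}:40
  |U|=9: {0,1,4,5,6,7,8,9,10}:20  {1,2,4,5,6,7,8,9,10}:60  {1,3,4,5,6,7,8,9,10}:60  {2,3,4,5,6,7,8,9,10}:120
  start at 0(b): 240
  start at 2(d): 80
  start at 3(a): 80
sum over floor = 400

400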